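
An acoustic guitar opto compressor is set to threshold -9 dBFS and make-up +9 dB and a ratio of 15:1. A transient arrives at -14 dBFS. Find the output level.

-14 dBFS is 5 dB below the -9 dBFS threshold, so no gain reduction is applied.
Make-up gain adds 9 dB: -14 + 9 = -5 dBFS.

-5 dBFS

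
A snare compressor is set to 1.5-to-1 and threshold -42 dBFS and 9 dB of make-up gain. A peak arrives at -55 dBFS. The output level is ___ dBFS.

-55 dBFS is 13 dB below the -42 dBFS threshold, so no gain reduction is applied.
Make-up gain adds 9 dB: -55 + 9 = -46 dBFS.

-46 dBFS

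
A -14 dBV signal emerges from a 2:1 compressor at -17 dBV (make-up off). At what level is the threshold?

Input is 6 dB above T (since output overshoot × R = input overshoot: (-17 − T)·2 = -14 − T gives T = -20 dBV).
Check: -20 + (-14 − (-20))/2 = -20 + 3 = -17 dBV. ✓

-20 dBV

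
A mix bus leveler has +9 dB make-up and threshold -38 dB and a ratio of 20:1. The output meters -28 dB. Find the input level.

-18 dB

Remove make-up: -28 − 9 = -37 dB.
Post-compression overshoot = -37 − (-38) = 1 dB.
Undo the ratio: input overshoot = 1 × 20 = 20 dB, giving input = -18 dB.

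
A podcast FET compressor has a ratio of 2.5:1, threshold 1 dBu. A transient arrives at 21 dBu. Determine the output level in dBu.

9 dBu

Overshoot: 21 − 1 = 20 dB.
2.5:1 compression reduces that to 20/2.5 = 8 dB over.
That puts the output at 9 dBu.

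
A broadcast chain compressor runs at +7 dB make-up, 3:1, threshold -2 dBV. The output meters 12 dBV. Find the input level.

Remove make-up: 12 − 7 = 5 dBV.
That's 7 dB above the -2 dBV threshold.
Undo the ratio: input overshoot = 7 × 3 = 21 dB, giving input = 19 dBV.

19 dBV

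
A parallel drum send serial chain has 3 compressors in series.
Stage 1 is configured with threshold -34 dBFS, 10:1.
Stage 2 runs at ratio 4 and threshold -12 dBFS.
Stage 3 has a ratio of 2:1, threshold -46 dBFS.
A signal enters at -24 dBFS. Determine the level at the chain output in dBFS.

-39.5 dBFS

Stage 1: overshoot 10 dB → 10/10 = 1 dB → -33 dBFS.
Stage 2: -33 dBFS ≤ -12 dBFS, so stage 2 doesn't engage; output -33 dBFS.
Stage 3: 13 dB above -46 dBFS, reduced 2:1 to 6.5 dB above → -39.5 dBFS.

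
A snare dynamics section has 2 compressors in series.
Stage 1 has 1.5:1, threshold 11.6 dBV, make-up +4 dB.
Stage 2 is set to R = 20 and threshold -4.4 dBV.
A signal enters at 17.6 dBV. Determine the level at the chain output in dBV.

Stage 1: 17.6 dBV is 6 dB over 11.6 dBV; at 1.5:1 that becomes 4 dB over, giving 15.6 dBV; +4 dB make-up → 19.6 dBV.
Stage 2: 19.6 dBV is 24 dB over -4.4 dBV; at 20:1 that becomes 1.2 dB over, giving -3.2 dBV.

-3.2 dBV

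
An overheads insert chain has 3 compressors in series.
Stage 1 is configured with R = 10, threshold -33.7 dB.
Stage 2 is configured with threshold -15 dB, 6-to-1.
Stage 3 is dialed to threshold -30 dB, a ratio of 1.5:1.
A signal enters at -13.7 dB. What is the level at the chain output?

Stage 1: overshoot 20 dB → 20/10 = 2 dB → -31.7 dB.
Stage 2: -31.7 dB is at or below the -15 dB threshold — no compression; output -31.7 dB.
Stage 3: below threshold (-31.7 ≤ -30); passes unchanged; output -31.7 dB.

-31.7 dB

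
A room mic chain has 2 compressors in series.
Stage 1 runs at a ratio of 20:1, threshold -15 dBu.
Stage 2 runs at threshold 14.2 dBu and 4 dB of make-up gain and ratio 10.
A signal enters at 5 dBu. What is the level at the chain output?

Stage 1: overshoot 20 dB → 20/20 = 1 dB → -14 dBu.
Stage 2: -14 dBu ≤ 14.2 dBu, so stage 2 doesn't engage; make-up brings it to -10 dBu.

-10 dBu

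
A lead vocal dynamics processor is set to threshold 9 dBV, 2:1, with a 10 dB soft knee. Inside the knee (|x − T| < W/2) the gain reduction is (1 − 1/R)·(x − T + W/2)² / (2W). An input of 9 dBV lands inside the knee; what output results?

8.375 dBV

x − T + W/2 = 9 − 9 + 5 = 5.
GR = (1 − 1/2) × 5² / 20 = 0.5 × 25 / 20 = 0.625 dB.
Output = 9 − 0.625 = 8.375 dBV.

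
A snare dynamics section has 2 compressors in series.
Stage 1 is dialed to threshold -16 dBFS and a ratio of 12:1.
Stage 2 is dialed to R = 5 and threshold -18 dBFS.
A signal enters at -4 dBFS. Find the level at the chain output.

Stage 1: 12 dB above -16 dBFS, reduced 12:1 to 1 dB above → -15 dBFS.
Stage 2: overshoot 3 dB → 3/5 = 0.6 dB → -17.4 dBFS.

-17.4 dBFS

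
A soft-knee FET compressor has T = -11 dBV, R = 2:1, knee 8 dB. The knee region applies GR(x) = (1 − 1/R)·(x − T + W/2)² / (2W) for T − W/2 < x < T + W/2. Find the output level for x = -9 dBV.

-10.125 dBV

x − T + W/2 = -9 − (-11) + 4 = 6.
GR = (1 − 1/2) × 6² / 16 = 0.5 × 36 / 16 = 1.125 dB.
Output = -9 − 1.125 = -10.125 dBV.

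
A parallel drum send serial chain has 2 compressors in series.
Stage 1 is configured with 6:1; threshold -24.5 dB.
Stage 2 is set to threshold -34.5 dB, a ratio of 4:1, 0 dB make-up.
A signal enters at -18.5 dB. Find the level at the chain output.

-31.75 dB

Stage 1: 6 dB above -24.5 dB, reduced 6:1 to 1 dB above → -23.5 dB.
Stage 2: 11 dB above -34.5 dB, reduced 4:1 to 2.75 dB above → -31.75 dB.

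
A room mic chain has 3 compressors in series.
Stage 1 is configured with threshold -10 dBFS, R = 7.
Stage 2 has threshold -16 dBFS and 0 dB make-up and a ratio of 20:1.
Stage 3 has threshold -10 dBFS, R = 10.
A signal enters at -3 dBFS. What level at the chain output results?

Stage 1: 7 dB above -10 dBFS, reduced 7:1 to 1 dB above → -9 dBFS.
Stage 2: 7 dB above -16 dBFS, reduced 20:1 to 0.35 dB above → -15.65 dBFS.
Stage 3: -15.65 dBFS is at or below the -10 dBFS threshold — no compression; output -15.65 dBFS.

-15.65 dBFS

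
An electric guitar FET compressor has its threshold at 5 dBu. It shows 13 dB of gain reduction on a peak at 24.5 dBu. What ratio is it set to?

Input overshoot = 24.5 − 5 = 19.5 dB.
Output overshoot = 19.5 − 13 = 6.5 dB.
Ratio = input overshoot / output overshoot = 19.5 / 6.5 = 3.

3:1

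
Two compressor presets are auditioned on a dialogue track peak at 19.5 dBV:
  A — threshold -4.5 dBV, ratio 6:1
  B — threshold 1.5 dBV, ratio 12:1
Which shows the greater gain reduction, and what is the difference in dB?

A, by 3.5 dB

A: GR = 24 − 24/6 = 20 dB.
B: GR = 18 − 18/12 = 16.5 dB.
Difference: 3.5 dB in favour of A.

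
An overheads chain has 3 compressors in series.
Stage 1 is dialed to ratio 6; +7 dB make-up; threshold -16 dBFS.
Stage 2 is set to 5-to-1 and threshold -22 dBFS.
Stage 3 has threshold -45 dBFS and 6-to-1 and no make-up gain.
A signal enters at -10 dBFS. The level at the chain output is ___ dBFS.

-40.7 dBFS

Stage 1: -10 dBFS is 6 dB over -16 dBFS; at 6:1 that becomes 1 dB over, giving -15 dBFS; +7 dB make-up → -8 dBFS.
Stage 2: overshoot 14 dB → 14/5 = 2.8 dB → -19.2 dBFS.
Stage 3: -19.2 dBFS is 25.8 dB over -45 dBFS; at 6:1 that becomes 4.3 dB over, giving -40.7 dBFS.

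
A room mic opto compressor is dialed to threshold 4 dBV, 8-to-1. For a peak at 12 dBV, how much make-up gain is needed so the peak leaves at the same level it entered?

7 dB

Without make-up, output = threshold + overshoot/8 = 4 + 1 = 5 dBV.
Gap to target: 7 dB.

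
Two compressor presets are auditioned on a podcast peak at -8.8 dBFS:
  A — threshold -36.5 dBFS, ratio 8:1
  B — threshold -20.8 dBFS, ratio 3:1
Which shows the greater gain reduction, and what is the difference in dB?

A, by 16.2375 dB

A: overshoot 27.7 dB → output overshoot 3.4625 dB → GR 24.2375 dB.
B: overshoot 12 dB → output overshoot 4 dB → GR 8 dB.
A applies 16.2375 dB more gain reduction.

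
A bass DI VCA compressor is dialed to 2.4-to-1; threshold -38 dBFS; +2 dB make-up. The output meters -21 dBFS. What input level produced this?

Before make-up, the level was -21 − 2 = -23 dBFS.
That's 15 dB above the -38 dBFS threshold.
Input overshoot = R × output overshoot = 36 dB → input = -38 + 36 = -2 dBFS.

-2 dBFS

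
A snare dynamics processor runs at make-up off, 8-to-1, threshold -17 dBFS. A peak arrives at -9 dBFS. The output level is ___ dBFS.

-9 dBFS sits 8 dB over threshold.
At 8:1 the overshoot is divided by 8, leaving 1 dB above threshold.
So the level is -17 + 1 = -16 dBFS.

-16 dBFS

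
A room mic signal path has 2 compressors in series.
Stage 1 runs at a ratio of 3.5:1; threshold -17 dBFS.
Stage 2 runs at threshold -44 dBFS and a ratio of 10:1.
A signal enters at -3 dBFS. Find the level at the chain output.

Stage 1: overshoot 14 dB → 14/3.5 = 4 dB → -13 dBFS.
Stage 2: 31 dB above -44 dBFS, reduced 10:1 to 3.1 dB above → -40.9 dBFS.

-40.9 dBFS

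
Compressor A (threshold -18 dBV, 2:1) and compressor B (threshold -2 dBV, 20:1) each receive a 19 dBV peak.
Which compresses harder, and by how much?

A: GR = 37 − 37/2 = 18.5 dB.
B: GR = 21 − 21/20 = 19.95 dB.
B applies 1.45 dB more gain reduction.

B, by 1.45 dB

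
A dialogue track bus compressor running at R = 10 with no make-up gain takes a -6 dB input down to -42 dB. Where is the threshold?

-46 dB

Let T be the threshold. Output overshoot = (input overshoot)/R, so -42 − T = (-6 − T)/10.
10·(-42 − T) = -6 − T → 9·T = -420 − (-6) = -414.
T = -414/9 = -46 dB.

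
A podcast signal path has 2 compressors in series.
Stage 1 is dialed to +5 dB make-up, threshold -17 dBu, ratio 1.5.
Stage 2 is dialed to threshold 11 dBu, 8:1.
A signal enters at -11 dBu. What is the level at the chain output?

Stage 1: overshoot 6 dB → 6/1.5 = 4 dB → -13 dBu; +5 dB make-up → -8 dBu.
Stage 2: -8 dBu ≤ 11 dBu, so stage 2 doesn't engage; output -8 dBu.

-8 dBu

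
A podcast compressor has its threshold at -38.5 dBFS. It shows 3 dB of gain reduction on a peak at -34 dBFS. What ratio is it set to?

3:1

Input overshoot = -34 − (-38.5) = 4.5 dB.
Output overshoot = 4.5 − 3 = 1.5 dB.
Ratio = input overshoot / output overshoot = 4.5 / 1.5 = 3.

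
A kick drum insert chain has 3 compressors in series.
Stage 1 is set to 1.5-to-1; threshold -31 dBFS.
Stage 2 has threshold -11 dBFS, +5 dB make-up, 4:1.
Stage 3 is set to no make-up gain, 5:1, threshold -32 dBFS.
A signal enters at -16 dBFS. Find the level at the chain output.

Stage 1: -16 dBFS is 15 dB over -31 dBFS; at 1.5:1 that becomes 10 dB over, giving -21 dBFS.
Stage 2: -21 dBFS is at or below the -11 dBFS threshold — no compression; make-up brings it to -16 dBFS.
Stage 3: overshoot 16 dB → 16/5 = 3.2 dB → -28.8 dBFS.

-28.8 dBFS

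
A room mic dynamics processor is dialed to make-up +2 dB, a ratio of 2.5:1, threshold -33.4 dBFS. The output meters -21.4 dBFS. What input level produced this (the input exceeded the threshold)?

-8.4 dBFS

Before make-up, the level was -21.4 − 2 = -23.4 dBFS.
The compressed level sits -23.4 − (-33.4) = 10 dB over threshold.
Undo the ratio: input overshoot = 10 × 2.5 = 25 dB, giving input = -8.4 dBFS.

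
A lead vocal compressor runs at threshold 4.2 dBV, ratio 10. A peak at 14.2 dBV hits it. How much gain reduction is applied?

9 dB

Overshoot = 14.2 − 4.2 = 10 dB.
After 10:1 compression the overshoot becomes 10/10 = 1 dB.
Gain reduction = 10 − 1 = 9 dB.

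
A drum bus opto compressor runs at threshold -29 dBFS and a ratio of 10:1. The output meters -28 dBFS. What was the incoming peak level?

-19 dBFS

That's 1 dB above the -29 dBFS threshold.
Input overshoot = R × output overshoot = 10 dB → input = -29 + 10 = -19 dBFS.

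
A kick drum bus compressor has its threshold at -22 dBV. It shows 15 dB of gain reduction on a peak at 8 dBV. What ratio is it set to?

2:1

Input overshoot = 8 − (-22) = 30 dB.
Output overshoot = 30 − 15 = 15 dB.
Ratio = input overshoot / output overshoot = 30 / 15 = 2.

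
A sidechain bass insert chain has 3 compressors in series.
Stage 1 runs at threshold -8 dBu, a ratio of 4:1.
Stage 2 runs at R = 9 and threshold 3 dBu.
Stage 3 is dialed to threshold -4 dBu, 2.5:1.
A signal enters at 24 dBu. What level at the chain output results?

Stage 1: 32 dB above -8 dBu, reduced 4:1 to 8 dB above → 0 dBu.
Stage 2: 0 dBu ≤ 3 dBu, so stage 2 doesn't engage; output 0 dBu.
Stage 3: 4 dB above -4 dBu, reduced 2.5:1 to 1.6 dB above → -2.4 dBu.

-2.4 dBu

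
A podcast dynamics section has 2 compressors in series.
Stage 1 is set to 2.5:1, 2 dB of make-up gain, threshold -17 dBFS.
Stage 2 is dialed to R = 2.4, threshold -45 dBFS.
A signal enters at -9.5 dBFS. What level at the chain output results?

Stage 1: 7.5 dB above -17 dBFS, reduced 2.5:1 to 3 dB above → -14 dBFS; +2 dB make-up → -12 dBFS.
Stage 2: 33 dB above -45 dBFS, reduced 2.4:1 to 13.75 dB above → -31.25 dBFS.

-31.25 dBFS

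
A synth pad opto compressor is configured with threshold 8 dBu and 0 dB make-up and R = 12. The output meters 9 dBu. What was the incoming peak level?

Post-compression overshoot = 9 − 8 = 1 dB.
Before 12:1 compression the overshoot was 1 × 12 = 12 dB, so input = 8 + 12 = 20 dBu.

20 dBu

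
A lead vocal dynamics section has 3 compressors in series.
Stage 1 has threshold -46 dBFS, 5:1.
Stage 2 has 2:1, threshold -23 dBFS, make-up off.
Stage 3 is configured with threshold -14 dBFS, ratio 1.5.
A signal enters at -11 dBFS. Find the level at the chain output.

-39 dBFS

Stage 1: -11 dBFS is 35 dB over -46 dBFS; at 5:1 that becomes 7 dB over, giving -39 dBFS.
Stage 2: -39 dBFS is at or below the -23 dBFS threshold — no compression; output -39 dBFS.
Stage 3: below threshold (-39 ≤ -14); passes unchanged; output -39 dBFS.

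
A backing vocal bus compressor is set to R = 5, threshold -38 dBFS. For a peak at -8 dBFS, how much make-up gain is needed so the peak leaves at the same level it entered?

24 dB

The peak compresses to -38 + 30/5 = -32 dBFS.
To reach -8 dBFS requires -8 − (-32) = 24 dB of make-up.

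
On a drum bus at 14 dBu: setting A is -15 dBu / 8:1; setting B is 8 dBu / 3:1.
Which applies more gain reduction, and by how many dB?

A: GR = 29 − 29/8 = 25.375 dB.
B: GR = 6 − 6/3 = 4 dB.
A applies 21.375 dB more gain reduction.

A, by 21.375 dB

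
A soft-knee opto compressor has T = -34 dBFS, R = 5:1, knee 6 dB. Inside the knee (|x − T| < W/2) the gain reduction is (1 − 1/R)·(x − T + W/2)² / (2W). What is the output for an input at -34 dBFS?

-34.6 dBFS

x − T + W/2 = -34 − (-34) + 3 = 3.
GR = (1 − 1/5) × 3² / 12 = 0.8 × 9 / 12 = 0.6 dB.
Output = -34 − 0.6 = -34.6 dBFS.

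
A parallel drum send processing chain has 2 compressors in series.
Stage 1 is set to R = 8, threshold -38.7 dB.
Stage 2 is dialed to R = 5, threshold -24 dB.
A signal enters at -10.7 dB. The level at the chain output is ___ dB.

-35.2 dB

Stage 1: -10.7 dB is 28 dB over -38.7 dB; at 8:1 that becomes 3.5 dB over, giving -35.2 dB.
Stage 2: -35.2 dB ≤ -24 dB, so stage 2 doesn't engage; output -35.2 dB.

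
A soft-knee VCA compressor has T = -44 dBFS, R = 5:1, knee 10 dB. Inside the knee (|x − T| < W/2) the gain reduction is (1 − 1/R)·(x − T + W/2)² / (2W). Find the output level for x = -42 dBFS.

x − T + W/2 = -42 − (-44) + 5 = 7.
GR = (1 − 1/5) × 7² / 20 = 0.8 × 49 / 20 = 1.96 dB.
Output = -42 − 1.96 = -43.96 dBFS.

-43.96 dBFS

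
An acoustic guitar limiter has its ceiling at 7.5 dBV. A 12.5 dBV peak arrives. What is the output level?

7.5 dBV

A brickwall limiter is an ∞:1 compressor: any input above the ceiling is clamped to 7.5 dBV.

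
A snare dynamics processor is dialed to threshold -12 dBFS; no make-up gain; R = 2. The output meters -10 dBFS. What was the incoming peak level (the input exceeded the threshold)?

Post-compression overshoot = -10 − (-12) = 2 dB.
Undo the ratio: input overshoot = 2 × 2 = 4 dB, giving input = -8 dBFS.

-8 dBFS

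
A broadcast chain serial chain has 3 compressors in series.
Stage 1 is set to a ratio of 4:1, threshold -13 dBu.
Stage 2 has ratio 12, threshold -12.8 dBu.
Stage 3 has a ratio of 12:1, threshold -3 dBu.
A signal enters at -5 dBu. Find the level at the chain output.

Stage 1: 8 dB above -13 dBu, reduced 4:1 to 2 dB above → -11 dBu.
Stage 2: 1.8 dB above -12.8 dBu, reduced 12:1 to 0.15 dB above → -12.65 dBu.
Stage 3: -12.65 dBu is at or below the -3 dBu threshold — no compression; output -12.65 dBu.

-12.65 dBu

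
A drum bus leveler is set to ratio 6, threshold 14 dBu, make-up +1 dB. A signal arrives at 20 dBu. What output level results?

20 dBu sits 6 dB over threshold.
6:1 compression reduces that to 6/6 = 1 dB over.
Output = 14 + 1 = 15 dBu; make-up adds 1 dB, giving 16 dBu.

16 dBu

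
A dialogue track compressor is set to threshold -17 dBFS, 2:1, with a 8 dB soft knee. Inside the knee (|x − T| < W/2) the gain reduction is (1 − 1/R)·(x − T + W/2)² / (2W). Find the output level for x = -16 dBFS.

x − T + W/2 = -16 − (-17) + 4 = 5.
GR = (1 − 1/2) × 5² / 16 = 0.5 × 25 / 16 = 0.78125 dB.
Output = -16 − 0.78125 = -16.78125 dBFS.

-16.78125 dBFS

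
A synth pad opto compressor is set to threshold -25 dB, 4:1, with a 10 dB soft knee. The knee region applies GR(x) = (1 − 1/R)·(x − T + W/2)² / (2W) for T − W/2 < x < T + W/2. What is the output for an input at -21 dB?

-24.0375 dB

x − T + W/2 = -21 − (-25) + 5 = 9.
GR = (1 − 1/4) × 9² / 20 = 0.75 × 81 / 20 = 3.0375 dB.
Output = -21 − 3.0375 = -24.0375 dB.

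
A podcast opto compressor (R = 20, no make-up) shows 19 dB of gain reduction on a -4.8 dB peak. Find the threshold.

-24.8 dB

Gain reduction = -4.8 − (-23.8) = 19 dB; output overshoot = GR / (R − 1) = 19 / 19 = 1 dB.
Threshold = output − output overshoot = -23.8 − 1 = -24.8 dB.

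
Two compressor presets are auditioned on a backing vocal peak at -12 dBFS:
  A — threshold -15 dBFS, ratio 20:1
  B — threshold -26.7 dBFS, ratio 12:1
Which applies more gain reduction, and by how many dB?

A: overshoot 3 dB → output overshoot 0.15 dB → GR 2.85 dB.
B: overshoot 14.7 dB → output overshoot 1.225 dB → GR 13.475 dB.
B applies 10.625 dB more gain reduction.

B, by 10.625 dB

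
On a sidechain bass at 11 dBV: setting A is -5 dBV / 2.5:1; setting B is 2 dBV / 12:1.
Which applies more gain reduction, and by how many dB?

A: 16 dB over, compressed to 6.4 dB over, so 9.6 dB of GR.
B: 9 dB over, compressed to 0.75 dB over, so 8.25 dB of GR.
A applies 1.35 dB more gain reduction.

A, by 1.35 dB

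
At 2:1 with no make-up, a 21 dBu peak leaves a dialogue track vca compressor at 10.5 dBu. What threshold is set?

0 dBu

Let T be the threshold. Output overshoot = (input overshoot)/R, so 10.5 − T = (21 − T)/2.
2·(10.5 − T) = 21 − T → 1·T = 21 − 21 = 0.
T = 0/1 = 0 dBu.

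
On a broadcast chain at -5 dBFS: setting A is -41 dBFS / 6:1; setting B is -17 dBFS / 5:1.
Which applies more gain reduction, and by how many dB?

A: overshoot 36 dB → output overshoot 6 dB → GR 30 dB.
B: overshoot 12 dB → output overshoot 2.4 dB → GR 9.6 dB.
Difference: 20.4 dB in favour of A.

A, by 20.4 dB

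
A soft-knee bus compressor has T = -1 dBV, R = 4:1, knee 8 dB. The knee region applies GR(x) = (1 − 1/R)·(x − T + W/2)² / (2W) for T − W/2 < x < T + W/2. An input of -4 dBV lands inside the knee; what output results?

-4.046875 dBV

x − T + W/2 = -4 − (-1) + 4 = 1.
GR = (1 − 1/4) × 1² / 16 = 0.75 × 1 / 16 = 0.046875 dB.
Output = -4 − 0.046875 = -4.046875 dBV.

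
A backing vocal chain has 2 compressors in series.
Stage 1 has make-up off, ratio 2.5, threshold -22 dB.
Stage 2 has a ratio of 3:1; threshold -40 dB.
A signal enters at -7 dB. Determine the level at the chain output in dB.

Stage 1: 15 dB above -22 dB, reduced 2.5:1 to 6 dB above → -16 dB.
Stage 2: overshoot 24 dB → 24/3 = 8 dB → -32 dB.

-32 dB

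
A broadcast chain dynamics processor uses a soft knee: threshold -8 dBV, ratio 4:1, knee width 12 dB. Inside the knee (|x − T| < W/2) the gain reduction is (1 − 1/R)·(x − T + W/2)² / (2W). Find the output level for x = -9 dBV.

x − T + W/2 = -9 − (-8) + 6 = 5.
GR = (1 − 1/4) × 5² / 24 = 0.75 × 25 / 24 = 0.78125 dB.
Output = -9 − 0.78125 = -9.78125 dBV.

-9.78125 dBV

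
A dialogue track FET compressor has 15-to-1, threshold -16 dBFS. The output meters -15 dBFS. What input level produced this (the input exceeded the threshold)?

That's 1 dB above the -16 dBFS threshold.
Before 15:1 compression the overshoot was 1 × 15 = 15 dB, so input = -16 + 15 = -1 dBFS.

-1 dBFS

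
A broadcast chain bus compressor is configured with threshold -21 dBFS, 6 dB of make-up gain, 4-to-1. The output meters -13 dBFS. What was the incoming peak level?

-13 dBFS

Stripping the +6 dB make-up gives -19 dBFS at the gain stage.
Post-compression overshoot = -19 − (-21) = 2 dB.
Input overshoot = R × output overshoot = 8 dB → input = -21 + 8 = -13 dBFS.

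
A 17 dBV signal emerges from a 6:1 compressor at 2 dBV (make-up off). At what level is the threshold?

-1 dBV

Gain reduction = 17 − 2 = 15 dB; output overshoot = GR / (R − 1) = 15 / 5 = 3 dB.
Threshold = output − output overshoot = 2 − 3 = -1 dBV.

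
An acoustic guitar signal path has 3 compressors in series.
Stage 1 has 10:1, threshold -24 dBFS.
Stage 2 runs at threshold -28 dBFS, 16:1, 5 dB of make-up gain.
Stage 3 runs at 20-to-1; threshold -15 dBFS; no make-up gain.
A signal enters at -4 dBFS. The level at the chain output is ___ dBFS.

Stage 1: 20 dB above -24 dBFS, reduced 10:1 to 2 dB above → -22 dBFS.
Stage 2: -22 dBFS is 6 dB over -28 dBFS; at 16:1 that becomes 0.375 dB over, giving -27.625 dBFS; +5 dB make-up → -22.625 dBFS.
Stage 3: -22.625 dBFS ≤ -15 dBFS, so stage 3 doesn't engage; output -22.625 dBFS.

-22.625 dBFS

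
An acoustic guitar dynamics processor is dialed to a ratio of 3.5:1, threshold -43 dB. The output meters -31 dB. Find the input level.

-1 dB

Post-compression overshoot = -31 − (-43) = 12 dB.
Input overshoot = R × output overshoot = 42 dB → input = -43 + 42 = -1 dB.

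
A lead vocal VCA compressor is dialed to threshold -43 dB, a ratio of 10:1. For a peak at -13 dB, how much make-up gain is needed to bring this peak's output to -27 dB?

13 dB

The peak compresses to -43 + 30/10 = -40 dB.
To reach -27 dB requires -27 − (-40) = 13 dB of make-up.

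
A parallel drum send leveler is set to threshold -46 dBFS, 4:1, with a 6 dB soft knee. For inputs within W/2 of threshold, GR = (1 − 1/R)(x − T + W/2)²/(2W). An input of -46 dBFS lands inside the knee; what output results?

-46.5625 dBFS

x − T + W/2 = -46 − (-46) + 3 = 3.
GR = (1 − 1/4) × 3² / 12 = 0.75 × 9 / 12 = 0.5625 dB.
Output = -46 − 0.5625 = -46.5625 dBFS.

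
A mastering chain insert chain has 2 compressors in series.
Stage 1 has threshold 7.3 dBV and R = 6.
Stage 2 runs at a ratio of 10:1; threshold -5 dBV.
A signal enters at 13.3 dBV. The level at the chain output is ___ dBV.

Stage 1: overshoot 6 dB → 6/6 = 1 dB → 8.3 dBV.
Stage 2: 13.3 dB above -5 dBV, reduced 10:1 to 1.33 dB above → -3.67 dBV.

-3.67 dBV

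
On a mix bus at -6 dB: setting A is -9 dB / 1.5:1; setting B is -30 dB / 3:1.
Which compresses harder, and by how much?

A: GR = 3 − 3/1.5 = 1 dB.
B: GR = 24 − 24/3 = 16 dB.
Difference: 15 dB in favour of B.

B, by 15 dB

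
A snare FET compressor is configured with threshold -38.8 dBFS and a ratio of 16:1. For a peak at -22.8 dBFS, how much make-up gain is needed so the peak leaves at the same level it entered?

The peak compresses to -38.8 + 16/16 = -37.8 dBFS.
To reach -22.8 dBFS requires -22.8 − (-37.8) = 15 dB of make-up.

15 dB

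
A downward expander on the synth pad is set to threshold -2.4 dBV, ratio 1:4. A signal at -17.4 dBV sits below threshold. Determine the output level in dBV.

The input is 15 dB below the -2.4 dBV threshold.
A 1:4 expander multiplies undershoot by 4: 15 × 4 = 60 dB below threshold.
Output = -2.4 − 60 = -62.4 dBV.

-62.4 dBV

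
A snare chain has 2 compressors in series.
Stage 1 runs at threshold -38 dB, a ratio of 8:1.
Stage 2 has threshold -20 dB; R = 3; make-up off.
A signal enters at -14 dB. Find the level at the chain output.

Stage 1: overshoot 24 dB → 24/8 = 3 dB → -35 dB.
Stage 2: -35 dB is at or below the -20 dB threshold — no compression; output -35 dB.

-35 dB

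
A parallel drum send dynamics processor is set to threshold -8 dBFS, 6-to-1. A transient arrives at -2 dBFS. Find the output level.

-7 dBFS

-2 dBFS sits 6 dB over threshold.
At 6:1 the overshoot is divided by 6, leaving 1 dB above threshold.
So the level is -8 + 1 = -7 dBFS.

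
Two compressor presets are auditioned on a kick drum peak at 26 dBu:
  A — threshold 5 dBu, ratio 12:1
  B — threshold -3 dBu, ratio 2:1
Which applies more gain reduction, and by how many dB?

A, by 4.75 dB

A: GR = 21 − 21/12 = 19.25 dB.
B: GR = 29 − 29/2 = 14.5 dB.
A applies 4.75 dB more gain reduction.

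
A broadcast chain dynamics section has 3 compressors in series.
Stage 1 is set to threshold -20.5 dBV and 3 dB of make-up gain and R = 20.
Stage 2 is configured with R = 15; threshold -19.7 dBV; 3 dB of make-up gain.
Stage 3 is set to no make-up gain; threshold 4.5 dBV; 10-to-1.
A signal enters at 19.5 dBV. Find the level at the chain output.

Stage 1: 19.5 dBV is 40 dB over -20.5 dBV; at 20:1 that becomes 2 dB over, giving -18.5 dBV; +3 dB make-up → -15.5 dBV.
Stage 2: -15.5 dBV is 4.2 dB over -19.7 dBV; at 15:1 that becomes 0.28 dB over, giving -19.42 dBV; +3 dB make-up → -16.42 dBV.
Stage 3: -16.42 dBV is at or below the 4.5 dBV threshold — no compression; output -16.42 dBV.

-16.42 dBV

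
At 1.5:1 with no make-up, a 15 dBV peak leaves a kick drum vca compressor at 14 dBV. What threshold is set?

12 dBV

Gain reduction = 15 − 14 = 1 dB; output overshoot = GR / (R − 1) = 1 / 0.5 = 2 dB.
Threshold = output − output overshoot = 14 − 2 = 12 dBV.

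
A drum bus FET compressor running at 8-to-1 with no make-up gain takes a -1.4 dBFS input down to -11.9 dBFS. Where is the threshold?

Gain reduction = -1.4 − (-11.9) = 10.5 dB; output overshoot = GR / (R − 1) = 10.5 / 7 = 1.5 dB.
Threshold = output − output overshoot = -11.9 − 1.5 = -13.4 dBFS.

-13.4 dBFS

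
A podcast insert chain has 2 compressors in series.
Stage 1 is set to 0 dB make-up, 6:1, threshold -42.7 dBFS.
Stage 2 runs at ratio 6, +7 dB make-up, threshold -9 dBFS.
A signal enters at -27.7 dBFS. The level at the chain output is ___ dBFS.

Stage 1: 15 dB above -42.7 dBFS, reduced 6:1 to 2.5 dB above → -40.2 dBFS.
Stage 2: below threshold (-40.2 ≤ -9); passes unchanged; make-up brings it to -33.2 dBFS.

-33.2 dBFS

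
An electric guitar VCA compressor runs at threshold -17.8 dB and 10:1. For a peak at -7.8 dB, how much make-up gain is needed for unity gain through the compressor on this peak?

Without make-up, output = threshold + overshoot/10 = -17.8 + 1 = -16.8 dB.
Gap to target: 9 dB.

9 dB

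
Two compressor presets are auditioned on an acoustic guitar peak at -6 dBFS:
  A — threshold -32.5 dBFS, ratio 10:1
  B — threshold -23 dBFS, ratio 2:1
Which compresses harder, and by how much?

A, by 15.35 dB

A: 26.5 dB over, compressed to 2.65 dB over, so 23.85 dB of GR.
B: 17 dB over, compressed to 8.5 dB over, so 8.5 dB of GR.
A reduces 15.35 dB more.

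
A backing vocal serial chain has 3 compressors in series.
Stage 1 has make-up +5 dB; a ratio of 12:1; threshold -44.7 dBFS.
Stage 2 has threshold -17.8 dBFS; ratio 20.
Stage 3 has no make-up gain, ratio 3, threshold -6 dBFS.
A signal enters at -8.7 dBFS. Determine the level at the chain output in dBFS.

-36.7 dBFS

Stage 1: 36 dB above -44.7 dBFS, reduced 12:1 to 3 dB above → -41.7 dBFS; +5 dB make-up → -36.7 dBFS.
Stage 2: -36.7 dBFS ≤ -17.8 dBFS, so stage 2 doesn't engage; output -36.7 dBFS.
Stage 3: -36.7 dBFS ≤ -6 dBFS, so stage 3 doesn't engage; output -36.7 dBFS.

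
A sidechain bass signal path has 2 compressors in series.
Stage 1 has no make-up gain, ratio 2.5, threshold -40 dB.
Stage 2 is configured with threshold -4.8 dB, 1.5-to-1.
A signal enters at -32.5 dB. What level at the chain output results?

-37 dB

Stage 1: 7.5 dB above -40 dB, reduced 2.5:1 to 3 dB above → -37 dB.
Stage 2: -37 dB is at or below the -4.8 dB threshold — no compression; output -37 dB.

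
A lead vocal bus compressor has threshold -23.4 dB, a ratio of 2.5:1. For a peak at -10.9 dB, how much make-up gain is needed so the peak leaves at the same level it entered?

Without make-up, output = threshold + overshoot/2.5 = -23.4 + 5 = -18.4 dB.
Gap to target: 7.5 dB.

7.5 dB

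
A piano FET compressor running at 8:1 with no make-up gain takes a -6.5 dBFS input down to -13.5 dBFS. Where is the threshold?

Gain reduction = -6.5 − (-13.5) = 7 dB; output overshoot = GR / (R − 1) = 7 / 7 = 1 dB.
Threshold = output − output overshoot = -13.5 − 1 = -14.5 dBFS.

-14.5 dBFS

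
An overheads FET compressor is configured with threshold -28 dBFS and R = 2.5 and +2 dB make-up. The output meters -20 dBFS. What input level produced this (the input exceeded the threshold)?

-13 dBFS

Stripping the +2 dB make-up gives -22 dBFS at the gain stage.
Post-compression overshoot = -22 − (-28) = 6 dB.
Undo the ratio: input overshoot = 6 × 2.5 = 15 dB, giving input = -13 dBFS.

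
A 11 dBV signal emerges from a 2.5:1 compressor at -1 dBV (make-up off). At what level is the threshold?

Let T be the threshold. Output overshoot = (input overshoot)/R, so -1 − T = (11 − T)/2.5.
2.5·(-1 − T) = 11 − T → 1.5·T = -2.5 − 11 = -13.5.
T = -13.5/1.5 = -9 dBV.

-9 dBV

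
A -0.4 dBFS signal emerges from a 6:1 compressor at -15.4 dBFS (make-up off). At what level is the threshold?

Input is 18 dB above T (since output overshoot × R = input overshoot: (-15.4 − T)·6 = -0.4 − T gives T = -18.4 dBFS).
Check: -18.4 + (-0.4 − (-18.4))/6 = -18.4 + 3 = -15.4 dBFS. ✓

-18.4 dBFS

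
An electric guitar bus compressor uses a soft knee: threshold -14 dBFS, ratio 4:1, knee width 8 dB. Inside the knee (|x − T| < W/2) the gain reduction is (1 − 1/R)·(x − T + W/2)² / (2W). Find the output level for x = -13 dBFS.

-14.171875 dBFS

x − T + W/2 = -13 − (-14) + 4 = 5.
GR = (1 − 1/4) × 5² / 16 = 0.75 × 25 / 16 = 1.171875 dB.
Output = -13 − 1.171875 = -14.171875 dBFS.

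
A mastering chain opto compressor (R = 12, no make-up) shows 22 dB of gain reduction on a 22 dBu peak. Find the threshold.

-2 dBu

Let T be the threshold. Output overshoot = (input overshoot)/R, so 0 − T = (22 − T)/12.
12·(0 − T) = 22 − T → 11·T = 0 − 22 = -22.
T = -22/11 = -2 dBu.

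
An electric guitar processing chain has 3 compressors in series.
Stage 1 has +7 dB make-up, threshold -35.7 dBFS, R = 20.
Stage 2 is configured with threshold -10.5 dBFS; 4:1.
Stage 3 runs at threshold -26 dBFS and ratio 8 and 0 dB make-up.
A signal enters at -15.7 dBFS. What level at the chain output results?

Stage 1: overshoot 20 dB → 20/20 = 1 dB → -34.7 dBFS; +7 dB make-up → -27.7 dBFS.
Stage 2: below threshold (-27.7 ≤ -10.5); passes unchanged; output -27.7 dBFS.
Stage 3: -27.7 dBFS ≤ -26 dBFS, so stage 3 doesn't engage; output -27.7 dBFS.

-27.7 dBFS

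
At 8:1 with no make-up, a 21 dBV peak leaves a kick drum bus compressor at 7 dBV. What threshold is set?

Gain reduction = 21 − 7 = 14 dB; output overshoot = GR / (R − 1) = 14 / 7 = 2 dB.
Threshold = output − output overshoot = 7 − 2 = 5 dBV.

5 dBV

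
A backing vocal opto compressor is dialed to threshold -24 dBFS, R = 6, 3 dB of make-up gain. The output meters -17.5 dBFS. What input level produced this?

-3 dBFS

Remove make-up: -17.5 − 3 = -20.5 dBFS.
Post-compression overshoot = -20.5 − (-24) = 3.5 dB.
Before 6:1 compression the overshoot was 3.5 × 6 = 21 dB, so input = -24 + 21 = -3 dBFS.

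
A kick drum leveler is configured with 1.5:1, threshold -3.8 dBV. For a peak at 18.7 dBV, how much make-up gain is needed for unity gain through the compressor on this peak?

7.5 dB

Overshoot 22.5 dB → 22.5/1.5 = 15 dB after compression, so the compressed level is -3.8 + 15 = 11.2 dBV.
Make-up = target − compressed = 18.7 − 11.2 = 7.5 dB.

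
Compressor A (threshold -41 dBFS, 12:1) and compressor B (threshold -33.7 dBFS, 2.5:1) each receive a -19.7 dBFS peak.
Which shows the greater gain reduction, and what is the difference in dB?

A, by 11.125 dB

A: overshoot 21.3 dB → output overshoot 1.775 dB → GR 19.525 dB.
B: overshoot 14 dB → output overshoot 5.6 dB → GR 8.4 dB.
A applies 11.125 dB more gain reduction.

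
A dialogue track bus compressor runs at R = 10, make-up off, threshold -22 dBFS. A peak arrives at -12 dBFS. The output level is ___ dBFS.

-21 dBFS

Overshoot: -12 − (-22) = 10 dB.
At 10:1 the overshoot is divided by 10, leaving 1 dB above threshold.
So the level is -22 + 1 = -21 dBFS.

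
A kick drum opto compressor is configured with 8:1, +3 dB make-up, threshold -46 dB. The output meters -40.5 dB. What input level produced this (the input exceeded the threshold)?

-26 dB

Remove make-up: -40.5 − 3 = -43.5 dB.
Post-compression overshoot = -43.5 − (-46) = 2.5 dB.
Before 8:1 compression the overshoot was 2.5 × 8 = 20 dB, so input = -46 + 20 = -26 dB.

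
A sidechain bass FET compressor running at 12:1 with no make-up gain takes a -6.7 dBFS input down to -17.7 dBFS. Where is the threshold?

-18.7 dBFS

Input is 12 dB above T (since output overshoot × R = input overshoot: (-17.7 − T)·12 = -6.7 − T gives T = -18.7 dBFS).
Check: -18.7 + (-6.7 − (-18.7))/12 = -18.7 + 1 = -17.7 dBFS. ✓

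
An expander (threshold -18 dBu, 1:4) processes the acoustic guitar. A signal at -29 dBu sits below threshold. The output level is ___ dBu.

Below threshold, a 1:4 expander applies gain = (4−1)×(T − x) of attenuation.
(4−1) × 11 = 33 dB, so output = -29 − 33 = -62 dBu.

-62 dBu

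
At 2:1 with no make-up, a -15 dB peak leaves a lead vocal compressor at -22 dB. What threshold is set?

Input is 14 dB above T (since output overshoot × R = input overshoot: (-22 − T)·2 = -15 − T gives T = -29 dB).
Check: -29 + (-15 − (-29))/2 = -29 + 7 = -22 dB. ✓

-29 dB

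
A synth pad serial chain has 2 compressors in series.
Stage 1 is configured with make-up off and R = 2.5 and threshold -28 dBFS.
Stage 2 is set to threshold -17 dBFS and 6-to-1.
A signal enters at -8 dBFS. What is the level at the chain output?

-20 dBFS

Stage 1: overshoot 20 dB → 20/2.5 = 8 dB → -20 dBFS.
Stage 2: below threshold (-20 ≤ -17); passes unchanged; output -20 dBFS.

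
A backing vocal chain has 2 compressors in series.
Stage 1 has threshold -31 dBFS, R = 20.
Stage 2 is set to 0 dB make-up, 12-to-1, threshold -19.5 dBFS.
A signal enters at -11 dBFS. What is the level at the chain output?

Stage 1: overshoot 20 dB → 20/20 = 1 dB → -30 dBFS.
Stage 2: -30 dBFS ≤ -19.5 dBFS, so stage 2 doesn't engage; output -30 dBFS.

-30 dBFS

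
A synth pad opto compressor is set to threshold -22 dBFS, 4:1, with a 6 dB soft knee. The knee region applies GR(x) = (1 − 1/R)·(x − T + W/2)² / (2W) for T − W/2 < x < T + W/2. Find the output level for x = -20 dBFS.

x − T + W/2 = -20 − (-22) + 3 = 5.
GR = (1 − 1/4) × 5² / 12 = 0.75 × 25 / 12 = 1.5625 dB.
Output = -20 − 1.5625 = -21.5625 dBFS.

-21.5625 dBFS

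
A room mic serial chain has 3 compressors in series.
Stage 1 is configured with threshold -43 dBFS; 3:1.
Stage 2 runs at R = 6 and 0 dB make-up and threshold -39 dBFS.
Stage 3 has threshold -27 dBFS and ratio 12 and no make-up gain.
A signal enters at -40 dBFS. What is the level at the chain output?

-42 dBFS

Stage 1: 3 dB above -43 dBFS, reduced 3:1 to 1 dB above → -42 dBFS.
Stage 2: below threshold (-42 ≤ -39); passes unchanged; output -42 dBFS.
Stage 3: -42 dBFS is at or below the -27 dBFS threshold — no compression; output -42 dBFS.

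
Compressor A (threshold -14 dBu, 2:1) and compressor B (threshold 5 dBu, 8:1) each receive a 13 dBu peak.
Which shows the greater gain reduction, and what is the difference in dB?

A: overshoot 27 dB → output overshoot 13.5 dB → GR 13.5 dB.
B: overshoot 8 dB → output overshoot 1 dB → GR 7 dB.
Difference: 6.5 dB in favour of A.

A, by 6.5 dB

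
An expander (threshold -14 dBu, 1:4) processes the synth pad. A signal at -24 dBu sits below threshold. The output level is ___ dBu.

The input is 10 dB below the -14 dBu threshold.
A 1:4 expander multiplies undershoot by 4: 10 × 4 = 40 dB below threshold.
Output = -14 − 40 = -54 dBu.

-54 dBu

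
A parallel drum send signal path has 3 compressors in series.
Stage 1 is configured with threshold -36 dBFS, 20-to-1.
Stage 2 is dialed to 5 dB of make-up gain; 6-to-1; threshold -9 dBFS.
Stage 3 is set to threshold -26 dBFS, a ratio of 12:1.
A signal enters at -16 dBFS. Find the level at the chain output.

Stage 1: overshoot 20 dB → 20/20 = 1 dB → -35 dBFS.
Stage 2: -35 dBFS ≤ -9 dBFS, so stage 2 doesn't engage; make-up brings it to -30 dBFS.
Stage 3: below threshold (-30 ≤ -26); passes unchanged; output -30 dBFS.

-30 dBFS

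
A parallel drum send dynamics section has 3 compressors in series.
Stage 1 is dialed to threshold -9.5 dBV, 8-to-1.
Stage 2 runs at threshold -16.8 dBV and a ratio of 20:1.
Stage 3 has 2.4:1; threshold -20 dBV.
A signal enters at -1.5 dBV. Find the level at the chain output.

-18.49375 dBV

Stage 1: overshoot 8 dB → 8/8 = 1 dB → -8.5 dBV.
Stage 2: 8.3 dB above -16.8 dBV, reduced 20:1 to 0.415 dB above → -16.385 dBV.
Stage 3: overshoot 3.615 dB → 3.615/2.4 = 1.50625 dB → -18.49375 dBV.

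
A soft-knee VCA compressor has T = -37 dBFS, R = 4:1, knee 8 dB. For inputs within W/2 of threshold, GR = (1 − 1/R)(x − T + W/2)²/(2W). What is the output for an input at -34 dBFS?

-36.296875 dBFS

x − T + W/2 = -34 − (-37) + 4 = 7.
GR = (1 − 1/4) × 7² / 16 = 0.75 × 49 / 16 = 2.296875 dB.
Output = -34 − 2.296875 = -36.296875 dBFS.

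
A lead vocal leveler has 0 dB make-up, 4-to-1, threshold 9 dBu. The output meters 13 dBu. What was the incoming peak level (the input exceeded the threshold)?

Post-compression overshoot = 13 − 9 = 4 dB.
Input overshoot = R × output overshoot = 16 dB → input = 9 + 16 = 25 dBu.

25 dBu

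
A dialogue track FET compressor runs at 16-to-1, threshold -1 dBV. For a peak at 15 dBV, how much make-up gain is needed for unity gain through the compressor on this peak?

15 dB

Without make-up, output = threshold + overshoot/16 = -1 + 1 = 0 dBV.
Gap to target: 15 dB.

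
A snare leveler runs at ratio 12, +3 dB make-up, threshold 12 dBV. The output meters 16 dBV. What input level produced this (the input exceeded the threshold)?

Stripping the +3 dB make-up gives 13 dBV at the gain stage.
The compressed level sits 13 − 12 = 1 dB over threshold.
Before 12:1 compression the overshoot was 1 × 12 = 12 dB, so input = 12 + 12 = 24 dBV.

24 dBV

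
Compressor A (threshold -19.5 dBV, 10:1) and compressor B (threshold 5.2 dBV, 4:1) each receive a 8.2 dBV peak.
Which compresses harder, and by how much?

A, by 22.68 dB

A: GR = 27.7 − 27.7/10 = 24.93 dB.
B: GR = 3 − 3/4 = 2.25 dB.
Difference: 22.68 dB in favour of A.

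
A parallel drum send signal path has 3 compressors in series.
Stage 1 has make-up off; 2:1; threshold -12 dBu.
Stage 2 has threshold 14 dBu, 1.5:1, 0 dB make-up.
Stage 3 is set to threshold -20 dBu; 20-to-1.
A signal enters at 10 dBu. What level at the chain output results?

Stage 1: 10 dBu is 22 dB over -12 dBu; at 2:1 that becomes 11 dB over, giving -1 dBu.
Stage 2: below threshold (-1 ≤ 14); passes unchanged; output -1 dBu.
Stage 3: overshoot 19 dB → 19/20 = 0.95 dB → -19.05 dBu.

-19.05 dBu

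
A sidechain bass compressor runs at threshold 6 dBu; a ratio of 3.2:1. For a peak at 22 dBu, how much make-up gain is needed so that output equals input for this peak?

11 dB

Overshoot 16 dB → 16/3.2 = 5 dB after compression, so the compressed level is 6 + 5 = 11 dBu.
Make-up = target − compressed = 22 − 11 = 11 dB.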